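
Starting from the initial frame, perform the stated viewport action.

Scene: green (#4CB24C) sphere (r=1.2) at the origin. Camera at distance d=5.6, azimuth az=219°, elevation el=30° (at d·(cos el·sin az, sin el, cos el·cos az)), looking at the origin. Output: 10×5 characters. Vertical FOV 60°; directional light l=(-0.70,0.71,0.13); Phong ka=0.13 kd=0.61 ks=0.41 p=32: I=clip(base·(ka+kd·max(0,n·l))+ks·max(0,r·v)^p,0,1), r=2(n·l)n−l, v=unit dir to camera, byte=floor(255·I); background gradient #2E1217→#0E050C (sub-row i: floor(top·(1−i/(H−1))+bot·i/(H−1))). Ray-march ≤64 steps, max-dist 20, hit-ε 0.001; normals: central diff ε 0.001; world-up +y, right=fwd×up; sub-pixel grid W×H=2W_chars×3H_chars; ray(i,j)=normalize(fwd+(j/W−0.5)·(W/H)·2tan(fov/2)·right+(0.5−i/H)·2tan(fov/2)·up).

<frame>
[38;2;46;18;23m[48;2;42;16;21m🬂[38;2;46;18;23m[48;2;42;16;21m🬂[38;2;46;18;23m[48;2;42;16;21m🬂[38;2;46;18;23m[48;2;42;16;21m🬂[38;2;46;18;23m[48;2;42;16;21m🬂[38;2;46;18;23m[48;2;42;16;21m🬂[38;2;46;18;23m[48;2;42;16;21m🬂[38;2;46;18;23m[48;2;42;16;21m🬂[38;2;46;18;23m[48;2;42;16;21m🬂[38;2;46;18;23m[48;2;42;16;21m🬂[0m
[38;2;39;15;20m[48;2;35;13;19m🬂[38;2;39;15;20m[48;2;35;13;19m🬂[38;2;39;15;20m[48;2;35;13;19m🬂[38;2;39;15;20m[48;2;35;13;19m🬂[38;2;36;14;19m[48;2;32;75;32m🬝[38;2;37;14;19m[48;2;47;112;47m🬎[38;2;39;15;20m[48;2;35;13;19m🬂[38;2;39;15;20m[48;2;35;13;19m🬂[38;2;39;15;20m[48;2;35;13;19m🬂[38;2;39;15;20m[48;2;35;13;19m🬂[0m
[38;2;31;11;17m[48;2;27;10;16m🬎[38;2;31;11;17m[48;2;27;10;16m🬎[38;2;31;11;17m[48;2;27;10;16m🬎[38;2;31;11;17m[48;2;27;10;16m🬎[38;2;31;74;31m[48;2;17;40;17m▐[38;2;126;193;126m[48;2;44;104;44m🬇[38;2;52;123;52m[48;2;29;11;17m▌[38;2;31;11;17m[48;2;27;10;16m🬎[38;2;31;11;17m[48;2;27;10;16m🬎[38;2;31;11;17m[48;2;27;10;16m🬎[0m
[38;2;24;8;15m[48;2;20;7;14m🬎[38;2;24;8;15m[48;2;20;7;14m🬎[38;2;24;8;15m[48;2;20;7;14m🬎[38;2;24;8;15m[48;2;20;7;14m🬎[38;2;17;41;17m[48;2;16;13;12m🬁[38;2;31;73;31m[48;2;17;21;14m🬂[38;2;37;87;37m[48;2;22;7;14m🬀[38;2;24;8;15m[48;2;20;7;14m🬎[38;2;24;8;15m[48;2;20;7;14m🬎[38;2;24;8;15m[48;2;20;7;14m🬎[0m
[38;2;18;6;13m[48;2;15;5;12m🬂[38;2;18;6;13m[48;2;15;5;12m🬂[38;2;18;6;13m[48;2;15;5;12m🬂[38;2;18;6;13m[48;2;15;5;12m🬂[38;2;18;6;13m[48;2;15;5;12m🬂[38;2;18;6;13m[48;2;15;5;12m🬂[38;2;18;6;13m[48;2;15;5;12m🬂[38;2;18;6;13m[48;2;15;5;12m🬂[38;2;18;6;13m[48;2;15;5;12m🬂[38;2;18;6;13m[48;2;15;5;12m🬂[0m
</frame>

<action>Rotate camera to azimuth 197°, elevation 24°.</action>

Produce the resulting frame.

<frame>
[38;2;46;18;23m[48;2;42;16;21m🬂[38;2;46;18;23m[48;2;42;16;21m🬂[38;2;46;18;23m[48;2;42;16;21m🬂[38;2;46;18;23m[48;2;42;16;21m🬂[38;2;46;18;23m[48;2;42;16;21m🬂[38;2;46;18;23m[48;2;42;16;21m🬂[38;2;46;18;23m[48;2;42;16;21m🬂[38;2;46;18;23m[48;2;42;16;21m🬂[38;2;46;18;23m[48;2;42;16;21m🬂[38;2;46;18;23m[48;2;42;16;21m🬂[0m
[38;2;39;15;20m[48;2;35;13;19m🬂[38;2;39;15;20m[48;2;35;13;19m🬂[38;2;39;15;20m[48;2;35;13;19m🬂[38;2;39;15;20m[48;2;35;13;19m🬂[38;2;36;14;19m[48;2;30;72;30m🬝[38;2;37;14;19m[48;2;46;110;46m🬎[38;2;39;15;20m[48;2;35;13;19m🬂[38;2;39;15;20m[48;2;35;13;19m🬂[38;2;39;15;20m[48;2;35;13;19m🬂[38;2;39;15;20m[48;2;35;13;19m🬂[0m
[38;2;31;11;17m[48;2;27;10;16m🬎[38;2;31;11;17m[48;2;27;10;16m🬎[38;2;31;11;17m[48;2;27;10;16m🬎[38;2;31;11;17m[48;2;27;10;16m🬎[38;2;23;55;23m[48;2;10;26;10m🬉[38;2;89;151;89m[48;2;32;75;32m🬁[38;2;46;108;46m[48;2;29;11;17m▌[38;2;31;11;17m[48;2;27;10;16m🬎[38;2;31;11;17m[48;2;27;10;16m🬎[38;2;31;11;17m[48;2;27;10;16m🬎[0m
[38;2;24;8;15m[48;2;20;7;14m🬎[38;2;24;8;15m[48;2;20;7;14m🬎[38;2;24;8;15m[48;2;20;7;14m🬎[38;2;24;8;15m[48;2;20;7;14m🬎[38;2;9;23;9m[48;2;21;7;14m🬊[38;2;21;49;21m[48;2;14;17;11m🬁[38;2;27;64;27m[48;2;22;7;14m🬀[38;2;24;8;15m[48;2;20;7;14m🬎[38;2;24;8;15m[48;2;20;7;14m🬎[38;2;24;8;15m[48;2;20;7;14m🬎[0m
[38;2;18;6;13m[48;2;15;5;12m🬂[38;2;18;6;13m[48;2;15;5;12m🬂[38;2;18;6;13m[48;2;15;5;12m🬂[38;2;18;6;13m[48;2;15;5;12m🬂[38;2;18;6;13m[48;2;15;5;12m🬂[38;2;18;6;13m[48;2;15;5;12m🬂[38;2;18;6;13m[48;2;15;5;12m🬂[38;2;18;6;13m[48;2;15;5;12m🬂[38;2;18;6;13m[48;2;15;5;12m🬂[38;2;18;6;13m[48;2;15;5;12m🬂[0m
</frame>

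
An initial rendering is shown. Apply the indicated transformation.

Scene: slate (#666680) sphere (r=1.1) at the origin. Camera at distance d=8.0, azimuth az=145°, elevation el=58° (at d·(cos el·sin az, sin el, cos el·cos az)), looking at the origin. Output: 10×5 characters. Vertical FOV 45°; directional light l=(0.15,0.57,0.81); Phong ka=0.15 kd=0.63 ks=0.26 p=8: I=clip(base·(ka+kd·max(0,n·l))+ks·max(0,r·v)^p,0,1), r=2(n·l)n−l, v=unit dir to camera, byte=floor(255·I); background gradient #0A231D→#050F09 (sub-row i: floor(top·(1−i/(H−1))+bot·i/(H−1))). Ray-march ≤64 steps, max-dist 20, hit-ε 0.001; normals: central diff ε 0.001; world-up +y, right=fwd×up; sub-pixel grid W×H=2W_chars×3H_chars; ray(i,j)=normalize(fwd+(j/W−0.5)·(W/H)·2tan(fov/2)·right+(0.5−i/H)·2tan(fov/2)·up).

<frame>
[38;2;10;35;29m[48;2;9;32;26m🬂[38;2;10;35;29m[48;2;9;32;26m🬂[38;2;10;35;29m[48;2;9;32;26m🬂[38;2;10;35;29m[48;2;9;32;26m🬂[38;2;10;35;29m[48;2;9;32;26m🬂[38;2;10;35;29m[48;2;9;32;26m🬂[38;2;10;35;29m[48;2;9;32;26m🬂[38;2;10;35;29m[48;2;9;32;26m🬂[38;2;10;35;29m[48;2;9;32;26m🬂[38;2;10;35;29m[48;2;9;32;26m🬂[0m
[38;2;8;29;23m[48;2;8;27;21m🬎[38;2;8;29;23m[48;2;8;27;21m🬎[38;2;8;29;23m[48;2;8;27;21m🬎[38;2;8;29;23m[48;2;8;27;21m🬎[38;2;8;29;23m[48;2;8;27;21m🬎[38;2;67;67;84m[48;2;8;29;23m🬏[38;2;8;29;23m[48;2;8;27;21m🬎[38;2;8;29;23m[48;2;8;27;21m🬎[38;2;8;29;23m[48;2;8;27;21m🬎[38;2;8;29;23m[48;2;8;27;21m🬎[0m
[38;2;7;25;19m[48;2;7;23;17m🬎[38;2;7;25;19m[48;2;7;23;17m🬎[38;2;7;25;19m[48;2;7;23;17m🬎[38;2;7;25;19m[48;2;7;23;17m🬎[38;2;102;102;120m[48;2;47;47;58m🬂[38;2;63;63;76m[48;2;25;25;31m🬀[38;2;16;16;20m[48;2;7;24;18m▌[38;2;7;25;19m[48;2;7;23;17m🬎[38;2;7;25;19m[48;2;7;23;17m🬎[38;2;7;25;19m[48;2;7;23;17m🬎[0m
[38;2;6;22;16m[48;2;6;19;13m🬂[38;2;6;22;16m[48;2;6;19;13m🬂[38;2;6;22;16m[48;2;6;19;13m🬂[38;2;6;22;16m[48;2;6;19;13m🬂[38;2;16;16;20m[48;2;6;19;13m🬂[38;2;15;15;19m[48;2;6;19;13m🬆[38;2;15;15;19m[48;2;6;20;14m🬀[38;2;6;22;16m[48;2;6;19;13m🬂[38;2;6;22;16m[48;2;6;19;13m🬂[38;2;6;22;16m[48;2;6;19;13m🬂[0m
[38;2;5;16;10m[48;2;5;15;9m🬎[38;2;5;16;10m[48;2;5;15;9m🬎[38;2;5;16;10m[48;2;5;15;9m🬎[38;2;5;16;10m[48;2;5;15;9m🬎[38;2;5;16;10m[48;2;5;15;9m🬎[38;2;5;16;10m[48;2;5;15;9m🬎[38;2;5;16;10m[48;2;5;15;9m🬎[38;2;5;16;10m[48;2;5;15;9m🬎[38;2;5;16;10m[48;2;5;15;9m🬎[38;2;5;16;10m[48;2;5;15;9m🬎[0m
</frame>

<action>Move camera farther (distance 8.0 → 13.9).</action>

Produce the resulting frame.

<frame>
[38;2;10;35;29m[48;2;9;32;26m🬂[38;2;10;35;29m[48;2;9;32;26m🬂[38;2;10;35;29m[48;2;9;32;26m🬂[38;2;10;35;29m[48;2;9;32;26m🬂[38;2;10;35;29m[48;2;9;32;26m🬂[38;2;10;35;29m[48;2;9;32;26m🬂[38;2;10;35;29m[48;2;9;32;26m🬂[38;2;10;35;29m[48;2;9;32;26m🬂[38;2;10;35;29m[48;2;9;32;26m🬂[38;2;10;35;29m[48;2;9;32;26m🬂[0m
[38;2;8;29;23m[48;2;8;27;21m🬎[38;2;8;29;23m[48;2;8;27;21m🬎[38;2;8;29;23m[48;2;8;27;21m🬎[38;2;8;29;23m[48;2;8;27;21m🬎[38;2;8;29;23m[48;2;8;27;21m🬎[38;2;8;29;23m[48;2;8;27;21m🬎[38;2;8;29;23m[48;2;8;27;21m🬎[38;2;8;29;23m[48;2;8;27;21m🬎[38;2;8;29;23m[48;2;8;27;21m🬎[38;2;8;29;23m[48;2;8;27;21m🬎[0m
[38;2;7;25;19m[48;2;7;23;17m🬎[38;2;7;25;19m[48;2;7;23;17m🬎[38;2;7;25;19m[48;2;7;23;17m🬎[38;2;7;25;19m[48;2;7;23;17m🬎[38;2;81;81;98m[48;2;11;26;23m🬇[38;2;44;44;55m[48;2;11;19;19m🬃[38;2;7;25;19m[48;2;7;23;17m🬎[38;2;7;25;19m[48;2;7;23;17m🬎[38;2;7;25;19m[48;2;7;23;17m🬎[38;2;7;25;19m[48;2;7;23;17m🬎[0m
[38;2;6;22;16m[48;2;6;19;13m🬂[38;2;6;22;16m[48;2;6;19;13m🬂[38;2;6;22;16m[48;2;6;19;13m🬂[38;2;6;22;16m[48;2;6;19;13m🬂[38;2;6;22;16m[48;2;6;19;13m🬂[38;2;6;22;16m[48;2;6;19;13m🬂[38;2;6;22;16m[48;2;6;19;13m🬂[38;2;6;22;16m[48;2;6;19;13m🬂[38;2;6;22;16m[48;2;6;19;13m🬂[38;2;6;22;16m[48;2;6;19;13m🬂[0m
[38;2;5;16;10m[48;2;5;15;9m🬎[38;2;5;16;10m[48;2;5;15;9m🬎[38;2;5;16;10m[48;2;5;15;9m🬎[38;2;5;16;10m[48;2;5;15;9m🬎[38;2;5;16;10m[48;2;5;15;9m🬎[38;2;5;16;10m[48;2;5;15;9m🬎[38;2;5;16;10m[48;2;5;15;9m🬎[38;2;5;16;10m[48;2;5;15;9m🬎[38;2;5;16;10m[48;2;5;15;9m🬎[38;2;5;16;10m[48;2;5;15;9m🬎[0m
</frame>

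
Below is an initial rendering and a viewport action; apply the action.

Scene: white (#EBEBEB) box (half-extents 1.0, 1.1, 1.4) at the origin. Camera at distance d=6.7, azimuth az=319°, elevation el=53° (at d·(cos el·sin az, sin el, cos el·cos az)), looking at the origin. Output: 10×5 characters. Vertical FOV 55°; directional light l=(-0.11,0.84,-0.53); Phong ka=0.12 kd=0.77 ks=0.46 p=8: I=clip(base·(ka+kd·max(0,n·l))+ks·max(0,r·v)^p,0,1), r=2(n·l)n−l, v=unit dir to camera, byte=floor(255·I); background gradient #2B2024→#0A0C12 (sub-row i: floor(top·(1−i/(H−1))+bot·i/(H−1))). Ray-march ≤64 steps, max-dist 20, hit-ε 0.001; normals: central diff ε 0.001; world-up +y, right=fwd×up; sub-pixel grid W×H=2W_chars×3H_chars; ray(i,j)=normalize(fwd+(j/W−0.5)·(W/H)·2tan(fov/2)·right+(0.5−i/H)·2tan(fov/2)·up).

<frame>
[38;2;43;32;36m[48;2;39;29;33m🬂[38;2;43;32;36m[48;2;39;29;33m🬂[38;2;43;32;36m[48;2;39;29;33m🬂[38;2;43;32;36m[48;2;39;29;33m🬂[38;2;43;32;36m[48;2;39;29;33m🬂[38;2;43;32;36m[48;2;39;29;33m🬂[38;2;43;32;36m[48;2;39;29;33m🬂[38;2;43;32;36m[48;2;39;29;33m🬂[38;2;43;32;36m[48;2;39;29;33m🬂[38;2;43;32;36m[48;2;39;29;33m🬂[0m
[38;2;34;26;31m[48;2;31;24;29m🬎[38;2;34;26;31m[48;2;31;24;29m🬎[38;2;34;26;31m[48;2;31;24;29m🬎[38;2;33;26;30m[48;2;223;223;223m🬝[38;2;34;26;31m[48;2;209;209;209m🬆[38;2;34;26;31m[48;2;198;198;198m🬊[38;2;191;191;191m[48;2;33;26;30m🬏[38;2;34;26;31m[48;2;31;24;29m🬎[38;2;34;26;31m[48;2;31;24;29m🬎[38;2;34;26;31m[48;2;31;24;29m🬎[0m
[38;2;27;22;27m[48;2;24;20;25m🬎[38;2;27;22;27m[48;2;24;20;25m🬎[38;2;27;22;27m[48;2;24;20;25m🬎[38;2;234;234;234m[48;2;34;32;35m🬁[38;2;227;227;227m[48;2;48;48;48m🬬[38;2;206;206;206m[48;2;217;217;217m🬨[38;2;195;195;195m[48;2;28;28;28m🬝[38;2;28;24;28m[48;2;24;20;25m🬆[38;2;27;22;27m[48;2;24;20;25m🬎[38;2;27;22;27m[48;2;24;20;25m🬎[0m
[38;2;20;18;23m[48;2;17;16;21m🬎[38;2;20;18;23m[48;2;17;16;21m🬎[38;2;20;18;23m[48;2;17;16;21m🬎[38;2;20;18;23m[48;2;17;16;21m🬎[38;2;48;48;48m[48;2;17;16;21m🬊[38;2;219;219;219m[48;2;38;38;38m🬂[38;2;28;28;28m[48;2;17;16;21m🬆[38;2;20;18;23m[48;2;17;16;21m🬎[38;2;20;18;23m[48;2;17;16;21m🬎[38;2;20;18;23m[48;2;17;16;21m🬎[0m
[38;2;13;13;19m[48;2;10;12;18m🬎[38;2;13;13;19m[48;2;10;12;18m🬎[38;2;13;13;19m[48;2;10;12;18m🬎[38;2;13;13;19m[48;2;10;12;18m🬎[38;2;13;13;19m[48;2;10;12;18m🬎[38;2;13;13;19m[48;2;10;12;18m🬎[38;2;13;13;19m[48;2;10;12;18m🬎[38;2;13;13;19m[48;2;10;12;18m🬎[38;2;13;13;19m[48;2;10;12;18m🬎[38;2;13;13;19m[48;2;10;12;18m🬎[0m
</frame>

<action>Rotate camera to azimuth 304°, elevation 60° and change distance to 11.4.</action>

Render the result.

<frame>
[38;2;43;32;36m[48;2;39;29;33m🬂[38;2;43;32;36m[48;2;39;29;33m🬂[38;2;43;32;36m[48;2;39;29;33m🬂[38;2;43;32;36m[48;2;39;29;33m🬂[38;2;43;32;36m[48;2;39;29;33m🬂[38;2;43;32;36m[48;2;39;29;33m🬂[38;2;43;32;36m[48;2;39;29;33m🬂[38;2;43;32;36m[48;2;39;29;33m🬂[38;2;43;32;36m[48;2;39;29;33m🬂[38;2;43;32;36m[48;2;39;29;33m🬂[0m
[38;2;34;26;31m[48;2;31;24;29m🬎[38;2;34;26;31m[48;2;31;24;29m🬎[38;2;34;26;31m[48;2;31;24;29m🬎[38;2;34;26;31m[48;2;31;24;29m🬎[38;2;34;26;31m[48;2;31;24;29m🬎[38;2;34;26;31m[48;2;31;24;29m🬎[38;2;34;26;31m[48;2;31;24;29m🬎[38;2;34;26;31m[48;2;31;24;29m🬎[38;2;34;26;31m[48;2;31;24;29m🬎[38;2;34;26;31m[48;2;31;24;29m🬎[0m
[38;2;27;22;27m[48;2;24;20;25m🬎[38;2;27;22;27m[48;2;24;20;25m🬎[38;2;27;22;27m[48;2;24;20;25m🬎[38;2;27;22;27m[48;2;24;20;25m🬎[38;2;41;39;41m[48;2;214;214;214m🬮[38;2;197;197;197m[48;2;206;206;206m🬨[38;2;191;191;191m[48;2;26;23;27m🬃[38;2;27;22;27m[48;2;24;20;25m🬎[38;2;27;22;27m[48;2;24;20;25m🬎[38;2;27;22;27m[48;2;24;20;25m🬎[0m
[38;2;20;18;23m[48;2;17;16;21m🬎[38;2;20;18;23m[48;2;17;16;21m🬎[38;2;20;18;23m[48;2;17;16;21m🬎[38;2;20;18;23m[48;2;17;16;21m🬎[38;2;20;18;23m[48;2;17;16;21m🬎[38;2;48;48;48m[48;2;20;18;23m🬀[38;2;20;18;23m[48;2;17;16;21m🬎[38;2;20;18;23m[48;2;17;16;21m🬎[38;2;20;18;23m[48;2;17;16;21m🬎[38;2;20;18;23m[48;2;17;16;21m🬎[0m
[38;2;13;13;19m[48;2;10;12;18m🬎[38;2;13;13;19m[48;2;10;12;18m🬎[38;2;13;13;19m[48;2;10;12;18m🬎[38;2;13;13;19m[48;2;10;12;18m🬎[38;2;13;13;19m[48;2;10;12;18m🬎[38;2;13;13;19m[48;2;10;12;18m🬎[38;2;13;13;19m[48;2;10;12;18m🬎[38;2;13;13;19m[48;2;10;12;18m🬎[38;2;13;13;19m[48;2;10;12;18m🬎[38;2;13;13;19m[48;2;10;12;18m🬎[0m
</frame>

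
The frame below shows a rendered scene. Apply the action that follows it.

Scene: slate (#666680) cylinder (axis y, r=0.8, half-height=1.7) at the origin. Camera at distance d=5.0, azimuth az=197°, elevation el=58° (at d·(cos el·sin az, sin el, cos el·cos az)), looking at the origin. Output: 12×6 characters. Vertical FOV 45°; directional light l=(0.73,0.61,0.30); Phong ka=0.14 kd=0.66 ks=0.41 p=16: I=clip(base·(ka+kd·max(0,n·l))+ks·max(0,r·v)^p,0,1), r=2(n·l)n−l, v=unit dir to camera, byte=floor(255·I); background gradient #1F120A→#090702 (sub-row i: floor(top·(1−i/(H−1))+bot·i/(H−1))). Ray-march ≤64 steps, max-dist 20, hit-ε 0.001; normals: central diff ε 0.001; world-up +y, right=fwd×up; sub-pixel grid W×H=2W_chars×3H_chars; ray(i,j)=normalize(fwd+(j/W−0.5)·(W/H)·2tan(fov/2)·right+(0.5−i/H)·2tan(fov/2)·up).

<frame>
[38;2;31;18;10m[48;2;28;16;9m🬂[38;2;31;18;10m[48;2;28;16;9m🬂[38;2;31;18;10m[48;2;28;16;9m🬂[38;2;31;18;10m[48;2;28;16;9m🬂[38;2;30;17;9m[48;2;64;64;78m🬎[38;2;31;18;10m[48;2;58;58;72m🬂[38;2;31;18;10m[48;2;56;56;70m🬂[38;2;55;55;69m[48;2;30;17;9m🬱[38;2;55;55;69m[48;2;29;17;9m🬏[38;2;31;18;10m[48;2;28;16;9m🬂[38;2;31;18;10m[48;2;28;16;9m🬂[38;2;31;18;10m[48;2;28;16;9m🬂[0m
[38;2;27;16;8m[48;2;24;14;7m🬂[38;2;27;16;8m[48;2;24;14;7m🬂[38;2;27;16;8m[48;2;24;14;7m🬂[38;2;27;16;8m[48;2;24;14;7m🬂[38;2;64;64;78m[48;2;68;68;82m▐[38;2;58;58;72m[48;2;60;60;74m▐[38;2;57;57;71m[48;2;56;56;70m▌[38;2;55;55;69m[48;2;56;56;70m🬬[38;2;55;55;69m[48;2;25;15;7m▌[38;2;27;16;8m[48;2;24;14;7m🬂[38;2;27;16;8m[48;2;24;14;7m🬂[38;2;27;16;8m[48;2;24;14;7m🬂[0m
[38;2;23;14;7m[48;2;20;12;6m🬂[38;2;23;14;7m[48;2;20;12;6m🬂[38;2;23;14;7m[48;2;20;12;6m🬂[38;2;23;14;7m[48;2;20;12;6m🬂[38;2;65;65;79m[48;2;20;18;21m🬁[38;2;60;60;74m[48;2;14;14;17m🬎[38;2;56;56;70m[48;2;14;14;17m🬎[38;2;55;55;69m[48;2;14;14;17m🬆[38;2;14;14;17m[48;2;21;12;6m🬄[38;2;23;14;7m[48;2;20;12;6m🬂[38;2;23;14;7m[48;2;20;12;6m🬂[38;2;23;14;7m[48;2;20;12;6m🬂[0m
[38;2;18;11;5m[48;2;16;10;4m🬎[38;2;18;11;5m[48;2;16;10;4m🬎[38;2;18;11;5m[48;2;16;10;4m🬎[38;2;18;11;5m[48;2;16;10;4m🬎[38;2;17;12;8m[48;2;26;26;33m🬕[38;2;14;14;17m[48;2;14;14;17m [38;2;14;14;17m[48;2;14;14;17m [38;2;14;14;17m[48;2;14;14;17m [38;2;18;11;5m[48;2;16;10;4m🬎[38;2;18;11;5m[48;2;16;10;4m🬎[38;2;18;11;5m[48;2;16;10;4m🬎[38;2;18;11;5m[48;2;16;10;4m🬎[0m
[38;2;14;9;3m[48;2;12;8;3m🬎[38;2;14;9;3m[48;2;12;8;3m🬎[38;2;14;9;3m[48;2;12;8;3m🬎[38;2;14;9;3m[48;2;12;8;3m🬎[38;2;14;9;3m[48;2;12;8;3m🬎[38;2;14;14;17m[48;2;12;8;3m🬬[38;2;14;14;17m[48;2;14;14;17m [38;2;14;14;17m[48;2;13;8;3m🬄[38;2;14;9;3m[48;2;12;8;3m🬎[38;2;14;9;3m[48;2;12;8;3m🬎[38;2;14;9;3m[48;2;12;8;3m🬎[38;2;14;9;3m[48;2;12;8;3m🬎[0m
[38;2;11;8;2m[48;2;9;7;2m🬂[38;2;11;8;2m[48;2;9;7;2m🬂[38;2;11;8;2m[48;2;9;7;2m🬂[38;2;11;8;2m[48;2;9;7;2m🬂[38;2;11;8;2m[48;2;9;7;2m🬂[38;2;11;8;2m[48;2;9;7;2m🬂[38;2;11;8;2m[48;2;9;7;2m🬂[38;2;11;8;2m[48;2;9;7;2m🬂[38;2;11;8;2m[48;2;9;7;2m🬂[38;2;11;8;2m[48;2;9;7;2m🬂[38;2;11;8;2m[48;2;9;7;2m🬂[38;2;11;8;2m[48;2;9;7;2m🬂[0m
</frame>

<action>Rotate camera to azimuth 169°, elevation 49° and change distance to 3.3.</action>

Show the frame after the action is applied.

<frame>
[38;2;31;18;10m[48;2;28;16;9m🬂[38;2;31;18;10m[48;2;28;16;9m🬂[38;2;48;48;61m[48;2;28;16;9m🬬[38;2;55;55;69m[48;2;31;31;39m🬂[38;2;55;55;69m[48;2;20;20;25m🬎[38;2;55;55;69m[48;2;14;14;17m🬎[38;2;55;55;69m[48;2;14;14;17m🬎[38;2;55;55;69m[48;2;14;14;17m🬎[38;2;55;55;69m[48;2;14;14;17m🬆[38;2;55;55;69m[48;2;14;14;17m🬂[38;2;14;14;17m[48;2;29;16;9m🬄[38;2;31;18;10m[48;2;28;16;9m🬂[0m
[38;2;27;16;8m[48;2;24;14;7m🬂[38;2;27;16;8m[48;2;24;14;7m🬂[38;2;49;49;62m[48;2;25;14;7m🬉[38;2;31;31;40m[48;2;39;39;50m▐[38;2;19;19;24m[48;2;25;25;31m▐[38;2;14;14;17m[48;2;14;14;18m🬬[38;2;14;14;17m[48;2;14;14;17m [38;2;14;14;17m[48;2;14;14;17m [38;2;14;14;17m[48;2;14;14;17m [38;2;14;14;17m[48;2;24;14;7m🬝[38;2;27;16;8m[48;2;24;14;7m🬂[38;2;27;16;8m[48;2;24;14;7m🬂[0m
[38;2;23;14;7m[48;2;20;12;6m🬂[38;2;23;14;7m[48;2;20;12;6m🬂[38;2;23;14;7m[48;2;20;12;6m🬂[38;2;41;41;52m[48;2;20;12;6m🬬[38;2;21;21;27m[48;2;28;28;36m▐[38;2;14;14;17m[48;2;15;15;19m🬨[38;2;14;14;17m[48;2;14;14;17m [38;2;14;14;17m[48;2;14;14;17m [38;2;14;14;17m[48;2;14;14;17m [38;2;14;14;17m[48;2;21;12;6m🬄[38;2;23;14;7m[48;2;20;12;6m🬂[38;2;23;14;7m[48;2;20;12;6m🬂[0m
[38;2;18;11;5m[48;2;16;10;4m🬎[38;2;18;11;5m[48;2;16;10;4m🬎[38;2;18;11;5m[48;2;16;10;4m🬎[38;2;17;11;4m[48;2;47;47;60m▌[38;2;25;25;31m[48;2;34;34;43m▐[38;2;14;14;17m[48;2;17;17;22m▐[38;2;14;14;17m[48;2;14;14;17m [38;2;14;14;17m[48;2;14;14;17m [38;2;14;14;17m[48;2;14;14;17m [38;2;18;11;5m[48;2;16;10;4m🬎[38;2;18;11;5m[48;2;16;10;4m🬎[38;2;18;11;5m[48;2;16;10;4m🬎[0m
[38;2;14;9;3m[48;2;12;8;3m🬎[38;2;14;9;3m[48;2;12;8;3m🬎[38;2;14;9;3m[48;2;12;8;3m🬎[38;2;14;9;3m[48;2;12;8;3m🬎[38;2;30;30;38m[48;2;44;44;55m▐[38;2;14;14;17m[48;2;20;20;25m▐[38;2;14;14;17m[48;2;14;14;17m [38;2;14;14;17m[48;2;14;14;17m [38;2;14;14;17m[48;2;13;9;3m▌[38;2;14;9;3m[48;2;12;8;3m🬎[38;2;14;9;3m[48;2;12;8;3m🬎[38;2;14;9;3m[48;2;12;8;3m🬎[0m
[38;2;11;8;2m[48;2;9;7;2m🬂[38;2;11;8;2m[48;2;9;7;2m🬂[38;2;11;8;2m[48;2;9;7;2m🬂[38;2;11;8;2m[48;2;9;7;2m🬂[38;2;38;38;47m[48;2;9;7;2m🬉[38;2;14;14;17m[48;2;25;25;31m▐[38;2;14;14;17m[48;2;14;14;17m [38;2;14;14;17m[48;2;9;7;2m🬝[38;2;11;8;2m[48;2;9;7;2m🬂[38;2;11;8;2m[48;2;9;7;2m🬂[38;2;11;8;2m[48;2;9;7;2m🬂[38;2;11;8;2m[48;2;9;7;2m🬂[0m
</frame>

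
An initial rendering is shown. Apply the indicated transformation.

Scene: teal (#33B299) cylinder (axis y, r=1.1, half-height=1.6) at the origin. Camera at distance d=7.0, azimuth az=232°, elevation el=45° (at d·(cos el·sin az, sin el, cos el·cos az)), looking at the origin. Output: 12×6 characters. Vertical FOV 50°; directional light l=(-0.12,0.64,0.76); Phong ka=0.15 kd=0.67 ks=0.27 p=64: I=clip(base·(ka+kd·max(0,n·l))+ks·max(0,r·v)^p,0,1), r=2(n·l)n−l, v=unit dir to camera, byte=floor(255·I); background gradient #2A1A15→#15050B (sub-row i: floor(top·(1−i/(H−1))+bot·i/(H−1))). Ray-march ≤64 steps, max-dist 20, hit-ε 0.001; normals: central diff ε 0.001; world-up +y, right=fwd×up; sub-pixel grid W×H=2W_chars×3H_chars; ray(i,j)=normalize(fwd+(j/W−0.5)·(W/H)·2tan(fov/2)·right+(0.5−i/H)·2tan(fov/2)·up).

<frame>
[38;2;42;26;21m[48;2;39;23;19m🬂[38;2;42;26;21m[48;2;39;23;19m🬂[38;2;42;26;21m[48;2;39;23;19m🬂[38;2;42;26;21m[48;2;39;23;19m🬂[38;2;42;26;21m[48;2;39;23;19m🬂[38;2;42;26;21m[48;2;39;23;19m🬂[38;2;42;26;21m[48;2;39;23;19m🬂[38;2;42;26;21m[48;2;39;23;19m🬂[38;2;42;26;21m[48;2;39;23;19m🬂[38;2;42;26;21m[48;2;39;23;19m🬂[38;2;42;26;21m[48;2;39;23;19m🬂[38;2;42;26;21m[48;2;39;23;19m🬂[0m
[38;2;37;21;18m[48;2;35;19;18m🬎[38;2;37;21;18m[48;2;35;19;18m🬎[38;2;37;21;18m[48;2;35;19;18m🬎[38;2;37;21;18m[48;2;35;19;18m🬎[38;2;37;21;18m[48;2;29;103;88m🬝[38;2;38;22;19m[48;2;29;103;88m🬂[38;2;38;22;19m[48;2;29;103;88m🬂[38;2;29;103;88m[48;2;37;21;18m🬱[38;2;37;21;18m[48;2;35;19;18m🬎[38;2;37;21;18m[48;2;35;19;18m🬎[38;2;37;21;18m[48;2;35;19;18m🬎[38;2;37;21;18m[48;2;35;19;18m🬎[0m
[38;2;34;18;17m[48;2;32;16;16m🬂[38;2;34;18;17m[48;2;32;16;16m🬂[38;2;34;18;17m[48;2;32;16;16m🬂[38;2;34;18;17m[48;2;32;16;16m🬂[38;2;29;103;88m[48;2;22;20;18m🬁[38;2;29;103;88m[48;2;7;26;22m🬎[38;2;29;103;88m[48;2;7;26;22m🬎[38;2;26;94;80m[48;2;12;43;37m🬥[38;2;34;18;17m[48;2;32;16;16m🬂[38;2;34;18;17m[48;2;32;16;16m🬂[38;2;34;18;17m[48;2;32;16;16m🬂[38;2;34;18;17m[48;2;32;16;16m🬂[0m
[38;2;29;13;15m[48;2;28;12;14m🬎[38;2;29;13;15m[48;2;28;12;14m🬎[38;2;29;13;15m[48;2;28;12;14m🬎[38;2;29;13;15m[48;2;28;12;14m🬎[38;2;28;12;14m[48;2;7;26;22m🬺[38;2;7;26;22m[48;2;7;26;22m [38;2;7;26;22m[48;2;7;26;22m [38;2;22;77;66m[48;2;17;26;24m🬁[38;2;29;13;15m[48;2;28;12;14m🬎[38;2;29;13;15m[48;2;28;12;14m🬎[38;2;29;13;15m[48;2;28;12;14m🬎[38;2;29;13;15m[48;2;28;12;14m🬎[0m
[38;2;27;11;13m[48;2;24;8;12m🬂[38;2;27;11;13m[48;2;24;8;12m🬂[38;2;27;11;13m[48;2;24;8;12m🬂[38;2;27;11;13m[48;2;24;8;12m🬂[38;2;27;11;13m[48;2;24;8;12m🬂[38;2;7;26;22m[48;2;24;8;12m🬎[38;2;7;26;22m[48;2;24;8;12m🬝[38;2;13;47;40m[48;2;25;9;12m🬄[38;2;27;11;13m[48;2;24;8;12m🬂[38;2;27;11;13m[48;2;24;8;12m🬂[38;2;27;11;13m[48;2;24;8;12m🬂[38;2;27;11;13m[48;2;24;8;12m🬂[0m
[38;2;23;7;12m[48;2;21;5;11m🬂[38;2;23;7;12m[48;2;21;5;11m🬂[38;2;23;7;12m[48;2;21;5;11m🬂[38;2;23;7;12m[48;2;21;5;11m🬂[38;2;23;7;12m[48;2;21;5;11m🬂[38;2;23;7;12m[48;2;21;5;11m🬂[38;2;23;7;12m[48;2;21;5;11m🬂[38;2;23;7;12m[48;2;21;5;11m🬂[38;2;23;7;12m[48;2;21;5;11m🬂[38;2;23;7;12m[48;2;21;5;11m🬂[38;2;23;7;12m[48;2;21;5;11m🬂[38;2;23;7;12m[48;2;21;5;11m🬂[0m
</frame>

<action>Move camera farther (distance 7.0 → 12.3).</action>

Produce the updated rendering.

<frame>
[38;2;42;26;21m[48;2;39;23;19m🬂[38;2;42;26;21m[48;2;39;23;19m🬂[38;2;42;26;21m[48;2;39;23;19m🬂[38;2;42;26;21m[48;2;39;23;19m🬂[38;2;42;26;21m[48;2;39;23;19m🬂[38;2;42;26;21m[48;2;39;23;19m🬂[38;2;42;26;21m[48;2;39;23;19m🬂[38;2;42;26;21m[48;2;39;23;19m🬂[38;2;42;26;21m[48;2;39;23;19m🬂[38;2;42;26;21m[48;2;39;23;19m🬂[38;2;42;26;21m[48;2;39;23;19m🬂[38;2;42;26;21m[48;2;39;23;19m🬂[0m
[38;2;37;21;18m[48;2;35;19;18m🬎[38;2;37;21;18m[48;2;35;19;18m🬎[38;2;37;21;18m[48;2;35;19;18m🬎[38;2;37;21;18m[48;2;35;19;18m🬎[38;2;37;21;18m[48;2;35;19;18m🬎[38;2;37;21;18m[48;2;35;19;18m🬎[38;2;37;21;18m[48;2;35;19;18m🬎[38;2;37;21;18m[48;2;35;19;18m🬎[38;2;37;21;18m[48;2;35;19;18m🬎[38;2;37;21;18m[48;2;35;19;18m🬎[38;2;37;21;18m[48;2;35;19;18m🬎[38;2;37;21;18m[48;2;35;19;18m🬎[0m
[38;2;34;18;17m[48;2;32;16;16m🬂[38;2;34;18;17m[48;2;32;16;16m🬂[38;2;34;18;17m[48;2;32;16;16m🬂[38;2;34;18;17m[48;2;32;16;16m🬂[38;2;34;18;17m[48;2;32;16;16m🬂[38;2;29;103;88m[48;2;33;17;16m🬦[38;2;29;103;88m[48;2;34;18;17m🬺[38;2;34;18;17m[48;2;32;16;16m🬂[38;2;34;18;17m[48;2;32;16;16m🬂[38;2;34;18;17m[48;2;32;16;16m🬂[38;2;34;18;17m[48;2;32;16;16m🬂[38;2;34;18;17m[48;2;32;16;16m🬂[0m
[38;2;29;13;15m[48;2;28;12;14m🬎[38;2;29;13;15m[48;2;28;12;14m🬎[38;2;29;13;15m[48;2;28;12;14m🬎[38;2;29;13;15m[48;2;28;12;14m🬎[38;2;29;13;15m[48;2;28;12;14m🬎[38;2;29;13;14m[48;2;7;26;22m▌[38;2;7;27;22m[48;2;9;34;29m🬕[38;2;29;13;15m[48;2;28;12;14m🬎[38;2;29;13;15m[48;2;28;12;14m🬎[38;2;29;13;15m[48;2;28;12;14m🬎[38;2;29;13;15m[48;2;28;12;14m🬎[38;2;29;13;15m[48;2;28;12;14m🬎[0m
[38;2;27;11;13m[48;2;24;8;12m🬂[38;2;27;11;13m[48;2;24;8;12m🬂[38;2;27;11;13m[48;2;24;8;12m🬂[38;2;27;11;13m[48;2;24;8;12m🬂[38;2;27;11;13m[48;2;24;8;12m🬂[38;2;27;11;13m[48;2;24;8;12m🬂[38;2;27;11;13m[48;2;24;8;12m🬂[38;2;27;11;13m[48;2;24;8;12m🬂[38;2;27;11;13m[48;2;24;8;12m🬂[38;2;27;11;13m[48;2;24;8;12m🬂[38;2;27;11;13m[48;2;24;8;12m🬂[38;2;27;11;13m[48;2;24;8;12m🬂[0m
[38;2;23;7;12m[48;2;21;5;11m🬂[38;2;23;7;12m[48;2;21;5;11m🬂[38;2;23;7;12m[48;2;21;5;11m🬂[38;2;23;7;12m[48;2;21;5;11m🬂[38;2;23;7;12m[48;2;21;5;11m🬂[38;2;23;7;12m[48;2;21;5;11m🬂[38;2;23;7;12m[48;2;21;5;11m🬂[38;2;23;7;12m[48;2;21;5;11m🬂[38;2;23;7;12m[48;2;21;5;11m🬂[38;2;23;7;12m[48;2;21;5;11m🬂[38;2;23;7;12m[48;2;21;5;11m🬂[38;2;23;7;12m[48;2;21;5;11m🬂[0m
</frame>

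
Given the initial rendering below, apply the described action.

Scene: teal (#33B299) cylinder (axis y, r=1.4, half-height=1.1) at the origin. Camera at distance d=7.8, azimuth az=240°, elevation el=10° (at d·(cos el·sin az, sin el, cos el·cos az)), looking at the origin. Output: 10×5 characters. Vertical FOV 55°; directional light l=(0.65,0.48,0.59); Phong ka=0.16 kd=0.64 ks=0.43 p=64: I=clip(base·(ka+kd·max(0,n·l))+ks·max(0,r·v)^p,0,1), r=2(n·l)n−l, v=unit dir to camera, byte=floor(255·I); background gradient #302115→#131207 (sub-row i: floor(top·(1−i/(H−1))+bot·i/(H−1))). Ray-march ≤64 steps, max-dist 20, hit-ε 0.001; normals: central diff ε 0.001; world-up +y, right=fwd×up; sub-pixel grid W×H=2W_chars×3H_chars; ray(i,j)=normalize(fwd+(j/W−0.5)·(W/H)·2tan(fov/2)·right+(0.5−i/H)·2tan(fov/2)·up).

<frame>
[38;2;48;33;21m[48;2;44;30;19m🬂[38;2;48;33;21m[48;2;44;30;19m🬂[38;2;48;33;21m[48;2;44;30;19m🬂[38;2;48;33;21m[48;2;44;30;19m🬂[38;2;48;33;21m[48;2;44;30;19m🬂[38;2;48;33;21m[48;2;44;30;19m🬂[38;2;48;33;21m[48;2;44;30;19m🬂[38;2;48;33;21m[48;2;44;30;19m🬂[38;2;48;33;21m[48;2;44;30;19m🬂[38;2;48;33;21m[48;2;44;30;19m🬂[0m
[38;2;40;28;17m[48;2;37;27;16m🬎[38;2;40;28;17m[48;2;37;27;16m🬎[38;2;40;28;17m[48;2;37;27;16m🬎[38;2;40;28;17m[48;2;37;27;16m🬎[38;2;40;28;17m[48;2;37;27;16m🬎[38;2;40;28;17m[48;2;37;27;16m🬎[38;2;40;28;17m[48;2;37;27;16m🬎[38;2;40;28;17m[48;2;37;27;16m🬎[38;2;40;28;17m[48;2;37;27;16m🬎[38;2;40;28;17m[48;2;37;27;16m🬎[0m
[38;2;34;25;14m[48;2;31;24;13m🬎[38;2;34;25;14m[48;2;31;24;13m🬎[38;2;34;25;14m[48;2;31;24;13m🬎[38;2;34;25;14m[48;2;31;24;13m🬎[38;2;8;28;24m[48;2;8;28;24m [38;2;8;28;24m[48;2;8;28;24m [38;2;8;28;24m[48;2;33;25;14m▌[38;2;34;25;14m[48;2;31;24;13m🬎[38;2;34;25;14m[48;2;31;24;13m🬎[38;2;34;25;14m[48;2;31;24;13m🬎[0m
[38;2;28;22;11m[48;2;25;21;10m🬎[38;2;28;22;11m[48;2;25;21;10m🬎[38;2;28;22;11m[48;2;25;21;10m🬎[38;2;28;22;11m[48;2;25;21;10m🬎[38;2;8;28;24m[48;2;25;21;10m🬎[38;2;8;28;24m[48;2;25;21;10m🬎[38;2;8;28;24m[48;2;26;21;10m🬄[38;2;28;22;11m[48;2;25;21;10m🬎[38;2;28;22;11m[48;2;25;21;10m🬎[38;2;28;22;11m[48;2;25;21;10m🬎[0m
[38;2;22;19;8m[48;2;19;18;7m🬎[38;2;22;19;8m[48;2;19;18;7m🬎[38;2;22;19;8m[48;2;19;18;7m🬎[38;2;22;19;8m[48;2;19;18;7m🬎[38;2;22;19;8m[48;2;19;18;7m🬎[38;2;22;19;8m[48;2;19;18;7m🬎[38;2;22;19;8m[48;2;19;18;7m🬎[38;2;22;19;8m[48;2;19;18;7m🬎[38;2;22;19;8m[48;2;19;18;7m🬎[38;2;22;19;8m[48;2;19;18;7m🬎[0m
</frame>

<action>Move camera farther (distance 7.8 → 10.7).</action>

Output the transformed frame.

<frame>
[38;2;48;33;21m[48;2;44;30;19m🬂[38;2;48;33;21m[48;2;44;30;19m🬂[38;2;48;33;21m[48;2;44;30;19m🬂[38;2;48;33;21m[48;2;44;30;19m🬂[38;2;48;33;21m[48;2;44;30;19m🬂[38;2;48;33;21m[48;2;44;30;19m🬂[38;2;48;33;21m[48;2;44;30;19m🬂[38;2;48;33;21m[48;2;44;30;19m🬂[38;2;48;33;21m[48;2;44;30;19m🬂[38;2;48;33;21m[48;2;44;30;19m🬂[0m
[38;2;40;28;17m[48;2;37;27;16m🬎[38;2;40;28;17m[48;2;37;27;16m🬎[38;2;40;28;17m[48;2;37;27;16m🬎[38;2;40;28;17m[48;2;37;27;16m🬎[38;2;40;28;17m[48;2;37;27;16m🬎[38;2;40;28;17m[48;2;37;27;16m🬎[38;2;40;28;17m[48;2;37;27;16m🬎[38;2;40;28;17m[48;2;37;27;16m🬎[38;2;40;28;17m[48;2;37;27;16m🬎[38;2;40;28;17m[48;2;37;27;16m🬎[0m
[38;2;34;25;14m[48;2;31;24;13m🬎[38;2;34;25;14m[48;2;31;24;13m🬎[38;2;34;25;14m[48;2;31;24;13m🬎[38;2;34;25;14m[48;2;31;24;13m🬎[38;2;33;25;14m[48;2;8;28;24m🬕[38;2;35;26;15m[48;2;8;28;24m🬂[38;2;34;25;14m[48;2;31;24;13m🬎[38;2;34;25;14m[48;2;31;24;13m🬎[38;2;34;25;14m[48;2;31;24;13m🬎[38;2;34;25;14m[48;2;31;24;13m🬎[0m
[38;2;28;22;11m[48;2;25;21;10m🬎[38;2;28;22;11m[48;2;25;21;10m🬎[38;2;28;22;11m[48;2;25;21;10m🬎[38;2;28;22;11m[48;2;25;21;10m🬎[38;2;26;21;10m[48;2;8;28;24m🬺[38;2;8;28;24m[48;2;26;21;10m🬂[38;2;28;22;11m[48;2;25;21;10m🬎[38;2;28;22;11m[48;2;25;21;10m🬎[38;2;28;22;11m[48;2;25;21;10m🬎[38;2;28;22;11m[48;2;25;21;10m🬎[0m
[38;2;22;19;8m[48;2;19;18;7m🬎[38;2;22;19;8m[48;2;19;18;7m🬎[38;2;22;19;8m[48;2;19;18;7m🬎[38;2;22;19;8m[48;2;19;18;7m🬎[38;2;22;19;8m[48;2;19;18;7m🬎[38;2;22;19;8m[48;2;19;18;7m🬎[38;2;22;19;8m[48;2;19;18;7m🬎[38;2;22;19;8m[48;2;19;18;7m🬎[38;2;22;19;8m[48;2;19;18;7m🬎[38;2;22;19;8m[48;2;19;18;7m🬎[0m
</frame>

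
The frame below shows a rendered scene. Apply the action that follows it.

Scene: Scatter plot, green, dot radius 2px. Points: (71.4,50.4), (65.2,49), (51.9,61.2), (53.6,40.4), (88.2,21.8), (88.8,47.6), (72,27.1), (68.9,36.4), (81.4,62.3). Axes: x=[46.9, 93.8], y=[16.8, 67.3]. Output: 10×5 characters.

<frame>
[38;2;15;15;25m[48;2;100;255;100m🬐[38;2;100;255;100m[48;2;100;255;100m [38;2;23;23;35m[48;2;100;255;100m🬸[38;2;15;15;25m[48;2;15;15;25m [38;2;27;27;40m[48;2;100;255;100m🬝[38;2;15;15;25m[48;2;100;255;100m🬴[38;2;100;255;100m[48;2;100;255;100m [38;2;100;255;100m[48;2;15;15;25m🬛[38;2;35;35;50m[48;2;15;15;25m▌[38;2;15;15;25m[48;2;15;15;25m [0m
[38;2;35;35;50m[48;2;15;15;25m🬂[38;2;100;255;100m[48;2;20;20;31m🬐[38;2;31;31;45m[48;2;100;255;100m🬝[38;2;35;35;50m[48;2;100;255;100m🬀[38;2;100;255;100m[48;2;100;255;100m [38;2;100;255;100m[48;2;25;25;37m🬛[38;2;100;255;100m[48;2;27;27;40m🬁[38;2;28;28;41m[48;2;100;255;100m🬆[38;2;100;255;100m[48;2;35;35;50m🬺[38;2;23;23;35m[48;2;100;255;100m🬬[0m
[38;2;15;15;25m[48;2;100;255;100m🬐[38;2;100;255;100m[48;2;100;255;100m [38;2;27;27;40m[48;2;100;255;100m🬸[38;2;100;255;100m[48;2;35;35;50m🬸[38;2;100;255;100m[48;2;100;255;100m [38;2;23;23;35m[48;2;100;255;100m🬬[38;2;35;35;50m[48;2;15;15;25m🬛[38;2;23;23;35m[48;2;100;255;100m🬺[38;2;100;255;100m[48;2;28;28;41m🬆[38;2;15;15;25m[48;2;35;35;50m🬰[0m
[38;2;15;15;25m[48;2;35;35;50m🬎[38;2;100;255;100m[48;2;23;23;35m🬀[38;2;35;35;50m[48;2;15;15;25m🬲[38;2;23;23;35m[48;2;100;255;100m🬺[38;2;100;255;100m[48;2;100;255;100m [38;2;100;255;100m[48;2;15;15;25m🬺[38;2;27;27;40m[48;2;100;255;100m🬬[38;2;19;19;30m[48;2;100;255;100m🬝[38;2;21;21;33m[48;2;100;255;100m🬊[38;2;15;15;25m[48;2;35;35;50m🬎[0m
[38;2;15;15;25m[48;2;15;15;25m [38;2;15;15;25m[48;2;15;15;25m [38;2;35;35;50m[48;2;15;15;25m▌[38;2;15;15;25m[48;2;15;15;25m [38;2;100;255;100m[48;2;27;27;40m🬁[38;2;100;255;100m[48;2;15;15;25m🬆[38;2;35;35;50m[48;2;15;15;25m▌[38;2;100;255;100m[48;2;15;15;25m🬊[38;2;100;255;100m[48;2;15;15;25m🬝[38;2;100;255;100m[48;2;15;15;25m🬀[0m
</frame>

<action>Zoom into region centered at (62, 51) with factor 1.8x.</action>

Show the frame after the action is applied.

<frame>
[38;2;15;15;25m[48;2;100;255;100m🬐[38;2;100;255;100m[48;2;100;255;100m [38;2;23;23;35m[48;2;100;255;100m🬸[38;2;15;15;25m[48;2;15;15;25m [38;2;35;35;50m[48;2;15;15;25m▌[38;2;15;15;25m[48;2;15;15;25m [38;2;35;35;50m[48;2;15;15;25m▌[38;2;15;15;25m[48;2;15;15;25m [38;2;35;35;50m[48;2;15;15;25m▌[38;2;15;15;25m[48;2;15;15;25m [0m
[38;2;35;35;50m[48;2;15;15;25m🬂[38;2;100;255;100m[48;2;19;19;30m🬀[38;2;35;35;50m[48;2;15;15;25m🬕[38;2;35;35;50m[48;2;15;15;25m🬂[38;2;35;35;50m[48;2;15;15;25m🬕[38;2;23;23;35m[48;2;100;255;100m🬝[38;2;35;35;50m[48;2;15;15;25m🬕[38;2;35;35;50m[48;2;15;15;25m🬂[38;2;27;27;40m[48;2;100;255;100m🬬[38;2;35;35;50m[48;2;15;15;25m🬂[0m
[38;2;15;15;25m[48;2;35;35;50m🬰[38;2;15;15;25m[48;2;35;35;50m🬰[38;2;35;35;50m[48;2;15;15;25m🬛[38;2;15;15;25m[48;2;35;35;50m🬰[38;2;27;27;40m[48;2;100;255;100m🬴[38;2;100;255;100m[48;2;100;255;100m [38;2;100;255;100m[48;2;15;15;25m🬛[38;2;15;15;25m[48;2;100;255;100m🬐[38;2;100;255;100m[48;2;100;255;100m [38;2;19;19;30m[48;2;100;255;100m🬸[0m
[38;2;15;15;25m[48;2;35;35;50m🬎[38;2;15;15;25m[48;2;100;255;100m🬆[38;2;27;27;40m[48;2;100;255;100m🬬[38;2;15;15;25m[48;2;35;35;50m🬎[38;2;35;35;50m[48;2;15;15;25m🬲[38;2;23;23;35m[48;2;100;255;100m🬺[38;2;35;35;50m[48;2;15;15;25m🬲[38;2;15;15;25m[48;2;35;35;50m🬎[38;2;100;255;100m[48;2;27;27;40m🬀[38;2;15;15;25m[48;2;35;35;50m🬎[0m
[38;2;15;15;25m[48;2;100;255;100m🬺[38;2;100;255;100m[48;2;15;15;25m🬬[38;2;100;255;100m[48;2;21;21;33m🬆[38;2;15;15;25m[48;2;15;15;25m [38;2;35;35;50m[48;2;15;15;25m▌[38;2;15;15;25m[48;2;15;15;25m [38;2;28;28;41m[48;2;100;255;100m🬆[38;2;100;255;100m[48;2;15;15;25m🬺[38;2;23;23;35m[48;2;100;255;100m🬬[38;2;15;15;25m[48;2;15;15;25m [0m
</frame>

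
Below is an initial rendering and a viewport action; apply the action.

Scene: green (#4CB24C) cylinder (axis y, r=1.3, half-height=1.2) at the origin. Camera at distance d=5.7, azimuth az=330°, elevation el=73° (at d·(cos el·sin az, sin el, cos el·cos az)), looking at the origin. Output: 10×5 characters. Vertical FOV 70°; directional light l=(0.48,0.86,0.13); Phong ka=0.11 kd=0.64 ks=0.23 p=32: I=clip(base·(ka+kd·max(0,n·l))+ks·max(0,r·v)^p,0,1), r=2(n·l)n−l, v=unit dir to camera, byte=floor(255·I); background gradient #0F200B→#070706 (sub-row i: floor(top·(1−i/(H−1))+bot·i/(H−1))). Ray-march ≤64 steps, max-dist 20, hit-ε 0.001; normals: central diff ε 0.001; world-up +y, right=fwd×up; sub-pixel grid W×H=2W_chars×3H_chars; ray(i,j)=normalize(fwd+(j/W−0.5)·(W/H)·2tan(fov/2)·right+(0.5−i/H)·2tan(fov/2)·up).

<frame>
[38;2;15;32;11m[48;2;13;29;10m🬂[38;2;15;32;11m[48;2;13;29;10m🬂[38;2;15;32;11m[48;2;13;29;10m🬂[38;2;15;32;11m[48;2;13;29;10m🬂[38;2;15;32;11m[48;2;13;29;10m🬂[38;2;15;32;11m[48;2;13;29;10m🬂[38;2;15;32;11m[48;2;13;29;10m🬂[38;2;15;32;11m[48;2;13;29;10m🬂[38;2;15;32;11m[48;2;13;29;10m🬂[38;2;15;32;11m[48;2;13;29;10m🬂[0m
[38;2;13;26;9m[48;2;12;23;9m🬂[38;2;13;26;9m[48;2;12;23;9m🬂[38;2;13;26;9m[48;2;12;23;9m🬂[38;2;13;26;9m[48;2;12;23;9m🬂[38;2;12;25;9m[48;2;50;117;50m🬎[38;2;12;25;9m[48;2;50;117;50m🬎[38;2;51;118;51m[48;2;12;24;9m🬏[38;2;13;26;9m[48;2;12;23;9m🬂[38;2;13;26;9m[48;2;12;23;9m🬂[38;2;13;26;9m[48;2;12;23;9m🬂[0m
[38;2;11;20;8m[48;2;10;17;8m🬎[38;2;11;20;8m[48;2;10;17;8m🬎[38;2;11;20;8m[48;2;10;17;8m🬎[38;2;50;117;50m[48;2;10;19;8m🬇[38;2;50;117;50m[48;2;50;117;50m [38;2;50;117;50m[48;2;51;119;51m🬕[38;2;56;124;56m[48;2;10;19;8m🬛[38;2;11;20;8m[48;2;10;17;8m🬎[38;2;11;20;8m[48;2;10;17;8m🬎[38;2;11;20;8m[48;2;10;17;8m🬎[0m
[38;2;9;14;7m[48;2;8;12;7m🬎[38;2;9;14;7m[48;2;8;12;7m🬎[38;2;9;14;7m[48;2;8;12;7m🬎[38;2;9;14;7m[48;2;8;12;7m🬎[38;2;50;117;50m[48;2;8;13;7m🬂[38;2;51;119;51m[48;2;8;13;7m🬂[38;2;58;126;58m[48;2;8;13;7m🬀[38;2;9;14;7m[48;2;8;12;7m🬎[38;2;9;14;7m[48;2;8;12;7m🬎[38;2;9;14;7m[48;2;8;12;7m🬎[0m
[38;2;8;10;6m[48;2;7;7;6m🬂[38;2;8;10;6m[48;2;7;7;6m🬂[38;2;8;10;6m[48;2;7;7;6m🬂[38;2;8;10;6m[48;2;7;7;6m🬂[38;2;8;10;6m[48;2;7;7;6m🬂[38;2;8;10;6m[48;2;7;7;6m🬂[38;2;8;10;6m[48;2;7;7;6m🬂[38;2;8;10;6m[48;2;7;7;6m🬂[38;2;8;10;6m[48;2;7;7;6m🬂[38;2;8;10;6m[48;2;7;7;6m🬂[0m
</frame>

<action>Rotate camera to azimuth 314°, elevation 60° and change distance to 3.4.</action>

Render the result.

<frame>
[38;2;15;32;11m[48;2;13;29;10m🬂[38;2;15;32;11m[48;2;13;29;10m🬂[38;2;15;32;11m[48;2;13;29;10m🬂[38;2;14;30;10m[48;2;50;117;50m🬝[38;2;14;31;10m[48;2;50;117;50m🬎[38;2;14;31;10m[48;2;50;117;50m🬎[38;2;14;31;10m[48;2;50;117;50m🬎[38;2;15;32;11m[48;2;13;29;10m🬂[38;2;15;32;11m[48;2;13;29;10m🬂[38;2;15;32;11m[48;2;13;29;10m🬂[0m
[38;2;13;26;9m[48;2;12;23;9m🬂[38;2;13;26;9m[48;2;12;23;9m🬂[38;2;50;117;50m[48;2;12;24;9m🬦[38;2;50;117;50m[48;2;50;117;50m [38;2;50;117;50m[48;2;50;117;50m [38;2;50;117;50m[48;2;50;117;50m [38;2;50;117;50m[48;2;51;118;51m🬝[38;2;13;26;9m[48;2;50;118;50m🬁[38;2;13;26;9m[48;2;12;23;9m🬂[38;2;13;26;9m[48;2;12;23;9m🬂[0m
[38;2;11;20;8m[48;2;10;17;8m🬎[38;2;11;20;8m[48;2;10;17;8m🬎[38;2;50;117;50m[48;2;10;17;8m🬬[38;2;50;117;50m[48;2;50;117;50m [38;2;50;117;50m[48;2;50;117;50m [38;2;50;117;50m[48;2;52;120;52m🬕[38;2;55;123;55m[48;2;68;135;68m🬝[38;2;60;128;60m[48;2;77;145;77m🬎[38;2;61;128;61m[48;2;10;18;8m🬄[38;2;11;20;8m[48;2;10;17;8m🬎[0m
[38;2;9;14;7m[48;2;8;12;7m🬎[38;2;9;14;7m[48;2;8;12;7m🬎[38;2;9;14;7m[48;2;8;12;7m🬎[38;2;50;117;50m[48;2;8;12;7m🬊[38;2;50;117;50m[48;2;8;19;8m🬎[38;2;53;120;53m[48;2;8;19;8m🬎[38;2;70;138;70m[48;2;8;15;7m🬎[38;2;86;154;86m[48;2;8;13;7m🬀[38;2;9;14;7m[48;2;8;12;7m🬎[38;2;9;14;7m[48;2;8;12;7m🬎[0m
[38;2;8;10;6m[48;2;7;7;6m🬂[38;2;8;10;6m[48;2;7;7;6m🬂[38;2;8;10;6m[48;2;7;7;6m🬂[38;2;8;10;6m[48;2;7;7;6m🬂[38;2;8;19;8m[48;2;7;8;6m🬁[38;2;8;19;8m[48;2;7;7;6m🬂[38;2;8;10;6m[48;2;7;7;6m🬂[38;2;8;10;6m[48;2;7;7;6m🬂[38;2;8;10;6m[48;2;7;7;6m🬂[38;2;8;10;6m[48;2;7;7;6m🬂[0m
</frame>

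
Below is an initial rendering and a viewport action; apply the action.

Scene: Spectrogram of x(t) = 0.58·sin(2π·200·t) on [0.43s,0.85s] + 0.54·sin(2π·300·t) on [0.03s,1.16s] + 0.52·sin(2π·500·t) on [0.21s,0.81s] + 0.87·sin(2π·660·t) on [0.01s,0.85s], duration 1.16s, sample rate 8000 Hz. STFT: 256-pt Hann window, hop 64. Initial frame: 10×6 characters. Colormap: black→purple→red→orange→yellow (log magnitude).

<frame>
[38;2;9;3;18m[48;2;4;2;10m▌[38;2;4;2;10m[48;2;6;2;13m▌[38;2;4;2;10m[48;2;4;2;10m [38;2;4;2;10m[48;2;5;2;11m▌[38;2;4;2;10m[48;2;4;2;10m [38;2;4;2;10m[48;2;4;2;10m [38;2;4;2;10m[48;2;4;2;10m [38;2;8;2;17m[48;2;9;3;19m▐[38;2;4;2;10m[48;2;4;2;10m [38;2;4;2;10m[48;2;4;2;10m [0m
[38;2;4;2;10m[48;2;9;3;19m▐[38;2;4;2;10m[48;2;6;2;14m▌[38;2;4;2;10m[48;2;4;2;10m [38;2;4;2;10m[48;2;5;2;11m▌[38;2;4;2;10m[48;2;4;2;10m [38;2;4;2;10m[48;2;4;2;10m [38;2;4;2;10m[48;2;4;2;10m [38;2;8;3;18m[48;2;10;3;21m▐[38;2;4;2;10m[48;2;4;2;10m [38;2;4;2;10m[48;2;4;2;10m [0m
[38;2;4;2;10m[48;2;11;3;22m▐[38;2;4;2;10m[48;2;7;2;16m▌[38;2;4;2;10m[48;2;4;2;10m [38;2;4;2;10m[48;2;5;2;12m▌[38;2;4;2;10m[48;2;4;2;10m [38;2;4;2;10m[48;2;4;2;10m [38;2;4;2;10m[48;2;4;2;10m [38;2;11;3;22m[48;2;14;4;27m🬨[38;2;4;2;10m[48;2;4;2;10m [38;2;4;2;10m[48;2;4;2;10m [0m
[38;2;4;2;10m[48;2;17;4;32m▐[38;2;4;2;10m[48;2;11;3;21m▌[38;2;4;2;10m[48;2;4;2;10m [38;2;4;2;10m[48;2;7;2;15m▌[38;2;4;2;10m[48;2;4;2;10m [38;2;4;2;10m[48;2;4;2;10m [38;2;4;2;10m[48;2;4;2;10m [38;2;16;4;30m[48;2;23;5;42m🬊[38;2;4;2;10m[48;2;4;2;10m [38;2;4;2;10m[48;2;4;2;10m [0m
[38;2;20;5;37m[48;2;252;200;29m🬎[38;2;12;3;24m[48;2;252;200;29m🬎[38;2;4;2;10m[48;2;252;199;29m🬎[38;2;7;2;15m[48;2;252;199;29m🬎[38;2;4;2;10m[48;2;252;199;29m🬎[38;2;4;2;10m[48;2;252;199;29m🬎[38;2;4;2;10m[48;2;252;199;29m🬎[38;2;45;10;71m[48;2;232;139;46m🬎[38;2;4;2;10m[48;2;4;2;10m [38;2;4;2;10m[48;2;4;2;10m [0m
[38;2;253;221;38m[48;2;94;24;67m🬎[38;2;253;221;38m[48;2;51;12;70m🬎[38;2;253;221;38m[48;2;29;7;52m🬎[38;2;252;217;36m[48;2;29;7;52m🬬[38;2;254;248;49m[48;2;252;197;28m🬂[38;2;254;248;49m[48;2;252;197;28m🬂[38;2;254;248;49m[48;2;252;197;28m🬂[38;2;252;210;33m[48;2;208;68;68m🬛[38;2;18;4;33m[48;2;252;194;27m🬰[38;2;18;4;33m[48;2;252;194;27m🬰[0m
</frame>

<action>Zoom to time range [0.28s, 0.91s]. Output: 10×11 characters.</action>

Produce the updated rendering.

<frame>
[38;2;4;2;10m[48;2;4;2;10m [38;2;4;2;10m[48;2;4;2;10m [38;2;5;2;11m[48;2;4;2;10m▌[38;2;4;2;10m[48;2;4;2;10m [38;2;4;2;10m[48;2;4;2;10m [38;2;4;2;10m[48;2;4;2;10m [38;2;4;2;10m[48;2;4;2;10m [38;2;4;2;10m[48;2;4;2;10m [38;2;4;2;10m[48;2;6;2;13m▌[38;2;8;2;17m[48;2;9;3;19m▐[0m
[38;2;4;2;10m[48;2;4;2;10m [38;2;4;2;10m[48;2;4;2;10m [38;2;5;2;11m[48;2;4;2;10m▌[38;2;4;2;10m[48;2;4;2;10m [38;2;4;2;10m[48;2;4;2;10m [38;2;4;2;10m[48;2;4;2;10m [38;2;4;2;10m[48;2;4;2;10m [38;2;4;2;10m[48;2;4;2;10m [38;2;4;2;10m[48;2;6;2;13m▌[38;2;10;3;20m[48;2;8;2;17m▌[0m
[38;2;4;2;10m[48;2;4;2;10m [38;2;4;2;10m[48;2;4;2;10m [38;2;4;2;10m[48;2;5;2;11m▐[38;2;4;2;10m[48;2;4;2;10m [38;2;4;2;10m[48;2;4;2;10m [38;2;4;2;10m[48;2;4;2;10m [38;2;4;2;10m[48;2;4;2;10m [38;2;4;2;10m[48;2;4;2;10m [38;2;4;2;10m[48;2;6;2;14m▌[38;2;8;3;18m[48;2;10;3;21m▐[0m
[38;2;4;2;10m[48;2;4;2;10m [38;2;4;2;10m[48;2;4;2;10m [38;2;5;2;12m[48;2;4;2;10m▌[38;2;4;2;10m[48;2;4;2;10m [38;2;4;2;10m[48;2;4;2;10m [38;2;4;2;10m[48;2;4;2;10m [38;2;4;2;10m[48;2;4;2;10m [38;2;4;2;10m[48;2;4;2;10m [38;2;4;2;10m[48;2;6;2;14m▌[38;2;9;3;19m[48;2;11;3;22m▐[0m
[38;2;4;2;10m[48;2;4;2;10m [38;2;4;2;10m[48;2;4;2;10m [38;2;4;2;10m[48;2;5;2;12m▐[38;2;4;2;10m[48;2;4;2;10m [38;2;4;2;10m[48;2;4;2;10m [38;2;4;2;10m[48;2;4;2;10m [38;2;4;2;10m[48;2;4;2;10m [38;2;4;2;10m[48;2;4;2;10m [38;2;4;2;10m[48;2;7;2;15m▌[38;2;10;3;21m[48;2;13;3;25m▐[0m
[38;2;4;2;10m[48;2;4;2;10m [38;2;4;2;10m[48;2;4;2;10m [38;2;4;2;11m[48;2;5;2;13m▐[38;2;4;2;10m[48;2;4;2;10m [38;2;4;2;10m[48;2;4;2;10m [38;2;4;2;10m[48;2;4;2;10m [38;2;4;2;10m[48;2;4;2;10m [38;2;4;2;10m[48;2;4;2;10m [38;2;4;2;10m[48;2;8;2;17m▌[38;2;13;3;25m[48;2;16;4;30m▐[0m
[38;2;4;2;10m[48;2;4;2;10m [38;2;4;2;10m[48;2;4;2;10m [38;2;4;2;11m[48;2;6;2;14m▐[38;2;4;2;10m[48;2;4;2;10m [38;2;4;2;10m[48;2;4;2;10m [38;2;4;2;10m[48;2;4;2;10m [38;2;4;2;10m[48;2;4;2;10m [38;2;4;2;10m[48;2;4;2;10m [38;2;4;2;10m[48;2;10;3;21m▌[38;2;17;4;32m[48;2;22;5;40m🬨[0m
[38;2;4;2;10m[48;2;4;2;10m [38;2;4;2;10m[48;2;4;2;10m [38;2;5;2;12m[48;2;8;2;17m▐[38;2;4;2;10m[48;2;4;2;10m [38;2;4;2;10m[48;2;4;2;10m [38;2;4;2;10m[48;2;4;2;10m [38;2;4;2;10m[48;2;4;2;10m [38;2;4;2;10m[48;2;4;2;10m [38;2;4;2;10m[48;2;15;4;29m▌[38;2;25;5;45m[48;2;34;7;60m🬊[0m
[38;2;4;2;10m[48;2;17;4;33m🬎[38;2;4;2;10m[48;2;17;4;33m🬎[38;2;9;2;18m[48;2;20;5;38m🬎[38;2;4;2;10m[48;2;17;4;33m🬎[38;2;4;2;11m[48;2;18;4;33m🬎[38;2;4;2;11m[48;2;18;4;33m🬎[38;2;4;2;10m[48;2;17;4;33m🬎[38;2;4;2;11m[48;2;18;4;33m🬎[38;2;12;3;23m[48;2;36;8;63m🬕[38;2;54;12;80m[48;2;176;45;81m🬎[0m
[38;2;253;225;39m[48;2;242;137;20m🬎[38;2;253;225;39m[48;2;242;137;20m🬎[38;2;253;225;39m[48;2;243;138;19m🬎[38;2;253;225;39m[48;2;242;137;20m🬎[38;2;253;225;39m[48;2;242;137;20m🬎[38;2;253;225;39m[48;2;242;137;20m🬎[38;2;253;225;39m[48;2;242;137;20m🬎[38;2;253;225;39m[48;2;242;137;20m🬎[38;2;253;225;39m[48;2;243;139;18m🬎[38;2;228;139;54m[48;2;112;28;85m🬆[0m
[38;2;252;195;27m[48;2;17;4;32m🬂[38;2;252;195;27m[48;2;17;4;32m🬂[38;2;251;189;25m[48;2;104;26;81m🬎[38;2;252;199;28m[48;2;17;4;32m🬎[38;2;252;198;28m[48;2;18;5;34m🬎[38;2;252;199;28m[48;2;17;4;32m🬎[38;2;252;198;28m[48;2;18;5;34m🬎[38;2;252;199;28m[48;2;18;5;34m🬎[38;2;252;199;29m[48;2;33;8;59m🬎[38;2;252;197;28m[48;2;186;49;79m🬆[0m
</frame>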